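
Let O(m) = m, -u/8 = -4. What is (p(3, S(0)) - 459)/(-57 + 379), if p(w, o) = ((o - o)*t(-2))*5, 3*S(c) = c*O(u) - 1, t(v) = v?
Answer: -459/322 ≈ -1.4255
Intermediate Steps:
u = 32 (u = -8*(-4) = 32)
S(c) = -⅓ + 32*c/3 (S(c) = (c*32 - 1)/3 = (32*c - 1)/3 = (-1 + 32*c)/3 = -⅓ + 32*c/3)
p(w, o) = 0 (p(w, o) = ((o - o)*(-2))*5 = (0*(-2))*5 = 0*5 = 0)
(p(3, S(0)) - 459)/(-57 + 379) = (0 - 459)/(-57 + 379) = -459/322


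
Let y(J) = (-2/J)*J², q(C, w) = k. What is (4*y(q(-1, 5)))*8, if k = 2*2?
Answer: -256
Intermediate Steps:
k = 4
q(C, w) = 4
y(J) = -2*J
(4*y(q(-1, 5)))*8 = (4*(-2*4))*8 = (4*(-8))*8 = -32*8 = -256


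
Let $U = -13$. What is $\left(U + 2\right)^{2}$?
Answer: $121$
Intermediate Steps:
$\left(U + 2\right)^{2} = \left(-13 + 2\right)^{2} = \left(-11\right)^{2} = 121$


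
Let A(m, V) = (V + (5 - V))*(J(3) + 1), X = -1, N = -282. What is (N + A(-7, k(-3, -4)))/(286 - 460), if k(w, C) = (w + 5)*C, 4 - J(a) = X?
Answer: 42/29 ≈ 1.4483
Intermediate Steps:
J(a) = 5 (J(a) = 4 - 1*(-1) = 4 + 1 = 5)
k(w, C) = C*(5 + w) (k(w, C) = (5 + w)*C = C*(5 + w))
A(m, V) = 30 (A(m, V) = (V + (5 - V))*(5 + 1) = 5*6 = 30)
(N + A(-7, k(-3, -4)))/(286 - 460) = (-282 + 30)/(286 - 460) = -252/(-174) = -252*(-1/174) = 42/29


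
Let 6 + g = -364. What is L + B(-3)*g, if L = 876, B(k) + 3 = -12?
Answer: 6426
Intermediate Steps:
g = -370 (g = -6 - 364 = -370)
B(k) = -15 (B(k) = -3 - 12 = -15)
L + B(-3)*g = 876 - 15*(-370) = 876 + 5550 = 6426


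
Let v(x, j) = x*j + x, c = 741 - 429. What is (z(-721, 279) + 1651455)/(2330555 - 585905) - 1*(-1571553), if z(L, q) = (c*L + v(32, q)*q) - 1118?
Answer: 109672554667/69786 ≈ 1.5716e+6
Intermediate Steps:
c = 312
v(x, j) = x + j*x (v(x, j) = j*x + x = x + j*x)
z(L, q) = -1118 + 312*L + q*(32 + 32*q) (z(L, q) = (312*L + (32*(1 + q))*q) - 1118 = (312*L + (32 + 32*q)*q) - 1118 = (312*L + q*(32 + 32*q)) - 1118 = -1118 + 312*L + q*(32 + 32*q))
(z(-721, 279) + 1651455)/(2330555 - 585905) - 1*(-1571553) = ((-1118 + 312*(-721) + 32*279*(1 + 279)) + 1651455)/(2330555 - 585905) - 1*(-1571553) = ((-1118 - 224952 + 32*279*280) + 1651455)/1744650 + 1571553 = ((-1118 - 224952 + 2499840) + 1651455)*(1/1744650) + 1571553 = (2273770 + 1651455)*(1/1744650) + 1571553 = 3925225*(1/1744650) + 1571553 = 157009/69786 + 1571553 = 109672554667/69786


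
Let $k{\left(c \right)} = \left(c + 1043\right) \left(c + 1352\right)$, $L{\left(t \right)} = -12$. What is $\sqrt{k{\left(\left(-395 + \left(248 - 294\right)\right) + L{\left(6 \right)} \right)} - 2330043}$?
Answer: $11 i \sqrt{14873} \approx 1341.5 i$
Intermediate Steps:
$k{\left(c \right)} = \left(1043 + c\right) \left(1352 + c\right)$
$\sqrt{k{\left(\left(-395 + \left(248 - 294\right)\right) + L{\left(6 \right)} \right)} - 2330043} = \sqrt{\left(1410136 + \left(\left(-395 + \left(248 - 294\right)\right) - 12\right)^{2} + 2395 \left(\left(-395 + \left(248 - 294\right)\right) - 12\right)\right) - 2330043} = \sqrt{\left(1410136 + \left(\left(-395 - 46\right) - 12\right)^{2} + 2395 \left(\left(-395 - 46\right) - 12\right)\right) - 2330043} = \sqrt{\left(1410136 + \left(-441 - 12\right)^{2} + 2395 \left(-441 - 12\right)\right) - 2330043} = \sqrt{\left(1410136 + \left(-453\right)^{2} + 2395 \left(-453\right)\right) - 2330043} = \sqrt{\left(1410136 + 205209 - 1084935\right) - 2330043} = \sqrt{530410 - 2330043} = \sqrt{-1799633} = 11 i \sqrt{14873}$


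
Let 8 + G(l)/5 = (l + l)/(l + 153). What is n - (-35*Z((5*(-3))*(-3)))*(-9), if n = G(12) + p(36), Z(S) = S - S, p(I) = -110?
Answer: -1642/11 ≈ -149.27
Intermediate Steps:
Z(S) = 0
G(l) = -40 + 10*l/(153 + l) (G(l) = -40 + 5*((l + l)/(l + 153)) = -40 + 5*((2*l)/(153 + l)) = -40 + 5*(2*l/(153 + l)) = -40 + 10*l/(153 + l))
n = -1642/11 (n = 30*(-204 - 1*12)/(153 + 12) - 110 = 30*(-204 - 12)/165 - 110 = 30*(1/165)*(-216) - 110 = -432/11 - 110 = -1642/11 ≈ -149.27)
n - (-35*Z((5*(-3))*(-3)))*(-9) = -1642/11 - (-35*0)*(-9) = -1642/11 - 0*(-9) = -1642/11 - 1*0 = -1642/11 + 0 = -1642/11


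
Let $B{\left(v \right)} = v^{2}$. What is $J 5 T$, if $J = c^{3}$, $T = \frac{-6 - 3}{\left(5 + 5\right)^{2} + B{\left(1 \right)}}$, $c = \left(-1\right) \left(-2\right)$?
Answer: $- \frac{360}{101} \approx -3.5644$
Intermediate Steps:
$c = 2$
$T = - \frac{9}{101}$ ($T = \frac{-6 - 3}{\left(5 + 5\right)^{2} + 1^{2}} = - \frac{9}{10^{2} + 1} = - \frac{9}{100 + 1} = - \frac{9}{101} \approx -0.089109$)
$J = 8$ ($J = 2^{3} = 8$)
$J 5 T = 8 \cdot 5 \left(- \frac{9}{101}\right) = 40 \left(- \frac{9}{101}\right) = - \frac{360}{101}$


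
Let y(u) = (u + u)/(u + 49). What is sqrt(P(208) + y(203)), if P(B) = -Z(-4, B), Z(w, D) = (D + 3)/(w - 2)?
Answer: sqrt(331)/3 ≈ 6.0645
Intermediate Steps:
y(u) = 2*u/(49 + u) (y(u) = (2*u)/(49 + u) = 2*u/(49 + u))
Z(w, D) = (3 + D)/(-2 + w)
P(B) = 1/2 + B/6 (P(B) = -(3 + B)/(-2 - 4) = -(3 + B)/(-6) = -(-1)*(3 + B)/6 = -(-1/2 - B/6) = 1/2 + B/6)
sqrt(P(208) + y(203)) = sqrt((1/2 + (1/6)*208) + 2*203/(49 + 203)) = sqrt((1/2 + 104/3) + 2*203/252) = sqrt(211/6 + 2*203*(1/252)) = sqrt(211/6 + 29/18) = sqrt(331/9) = sqrt(331)/3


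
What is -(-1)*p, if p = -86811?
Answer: -86811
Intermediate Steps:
-(-1)*p = -(-1)*(-86811) = -1*86811 = -86811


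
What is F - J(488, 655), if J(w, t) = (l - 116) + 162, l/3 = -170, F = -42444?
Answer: -41980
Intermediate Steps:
l = -510 (l = 3*(-170) = -510)
J(w, t) = -464 (J(w, t) = (-510 - 116) + 162 = -626 + 162 = -464)
F - J(488, 655) = -42444 - 1*(-464) = -42444 + 464 = -41980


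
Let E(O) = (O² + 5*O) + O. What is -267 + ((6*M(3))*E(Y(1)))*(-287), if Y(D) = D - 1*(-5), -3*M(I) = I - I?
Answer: -267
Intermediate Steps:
M(I) = 0 (M(I) = -(I - I)/3 = -⅓*0 = 0)
Y(D) = 5 + D (Y(D) = D + 5 = 5 + D)
E(O) = O² + 6*O
-267 + ((6*M(3))*E(Y(1)))*(-287) = -267 + ((6*0)*((5 + 1)*(6 + (5 + 1))))*(-287) = -267 + (0*(6*(6 + 6)))*(-287) = -267 + (0*(6*12))*(-287) = -267 + (0*72)*(-287) = -267 + 0*(-287) = -267 + 0 = -267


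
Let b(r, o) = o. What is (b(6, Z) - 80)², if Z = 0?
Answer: 6400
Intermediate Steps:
(b(6, Z) - 80)² = (0 - 80)² = (-80)² = 6400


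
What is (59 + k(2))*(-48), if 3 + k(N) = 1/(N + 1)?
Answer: -2704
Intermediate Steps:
k(N) = -3 + 1/(1 + N) (k(N) = -3 + 1/(N + 1) = -3 + 1/(1 + N))
(59 + k(2))*(-48) = (59 + (-2 - 3*2)/(1 + 2))*(-48) = (59 + (-2 - 6)/3)*(-48) = (59 + (1/3)*(-8))*(-48) = (59 - 8/3)*(-48) = (169/3)*(-48) = -2704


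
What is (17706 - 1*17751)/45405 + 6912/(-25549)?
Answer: -6999757/25778941 ≈ -0.27153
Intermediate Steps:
(17706 - 1*17751)/45405 + 6912/(-25549) = (17706 - 17751)*(1/45405) + 6912*(-1/25549) = -45*1/45405 - 6912/25549 = -1/1009 - 6912/25549 = -6999757/25778941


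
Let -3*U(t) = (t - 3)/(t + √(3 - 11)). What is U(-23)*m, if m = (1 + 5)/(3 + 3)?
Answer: -598/1611 - 52*I*√2/1611 ≈ -0.3712 - 0.045648*I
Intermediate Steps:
U(t) = -(-3 + t)/(3*(t + 2*I*√2)) (U(t) = -(t - 3)/(3*(t + √(3 - 11))) = -(-3 + t)/(3*(t + √(-8))) = -(-3 + t)/(3*(t + 2*I*√2)))
m = 1 (m = 6/6 = 6*(⅙) = 1)
U(-23)*m = ((3 - 1*(-23))/(3*(-23 + 2*I*√2)))*1 = ((3 + 23)/(3*(-23 + 2*I*√2)))*1 = ((⅓)*26/(-23 + 2*I*√2))*1 = (26/(3*(-23 + 2*I*√2)))*1 = 26/(3*(-23 + 2*I*√2))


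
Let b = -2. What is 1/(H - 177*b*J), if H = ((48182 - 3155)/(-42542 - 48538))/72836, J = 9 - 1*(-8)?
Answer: 737100320/4435869720757 ≈ 0.00016617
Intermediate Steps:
J = 17 (J = 9 + 8 = 17)
H = -5003/737100320 (H = (45027/(-91080))*(1/72836) = (45027*(-1/91080))*(1/72836) = -5003/10120*1/72836 = -5003/737100320 ≈ -6.7874e-6)
1/(H - 177*b*J) = 1/(-5003/737100320 - (-354)*17) = 1/(-5003/737100320 - 177*(-34)) = 1/(-5003/737100320 + 6018) = 1/(4435869720757/737100320) = 737100320/4435869720757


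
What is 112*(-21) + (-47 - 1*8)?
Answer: -2407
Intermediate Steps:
112*(-21) + (-47 - 1*8) = -2352 + (-47 - 8) = -2352 - 55 = -2407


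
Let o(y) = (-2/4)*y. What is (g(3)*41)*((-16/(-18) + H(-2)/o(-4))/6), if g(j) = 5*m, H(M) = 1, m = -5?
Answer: -25625/108 ≈ -237.27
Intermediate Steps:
o(y) = -y/2 (o(y) = (-2*¼)*y = -y/2)
g(j) = -25 (g(j) = 5*(-5) = -25)
(g(3)*41)*((-16/(-18) + H(-2)/o(-4))/6) = (-25*41)*((-16/(-18) + 1/(-½*(-4)))/6) = -1025*(-16*(-1/18) + 1/2)/6 = -1025*(8/9 + 1*(½))/6 = -1025*(8/9 + ½)/6 = -25625/(18*6) = -1025*25/108 = -25625/108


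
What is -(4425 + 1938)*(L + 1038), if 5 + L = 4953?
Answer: -38088918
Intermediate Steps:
L = 4948 (L = -5 + 4953 = 4948)
-(4425 + 1938)*(L + 1038) = -(4425 + 1938)*(4948 + 1038) = -6363*5986 = -1*38088918 = -38088918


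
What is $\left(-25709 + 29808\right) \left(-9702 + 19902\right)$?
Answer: $41809800$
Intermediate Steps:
$\left(-25709 + 29808\right) \left(-9702 + 19902\right) = 4099 \cdot 10200 = 41809800$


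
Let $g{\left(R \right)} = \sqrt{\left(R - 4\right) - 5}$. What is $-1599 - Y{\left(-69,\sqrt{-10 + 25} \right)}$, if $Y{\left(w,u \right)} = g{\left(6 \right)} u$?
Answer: $-1599 - 3 i \sqrt{5} \approx -1599.0 - 6.7082 i$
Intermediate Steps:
$g{\left(R \right)} = \sqrt{-9 + R}$ ($g{\left(R \right)} = \sqrt{\left(R - 4\right) - 5} = \sqrt{\left(-4 + R\right) - 5} = \sqrt{-9 + R}$)
$Y{\left(w,u \right)} = i u \sqrt{3}$ ($Y{\left(w,u \right)} = \sqrt{-9 + 6} u = \sqrt{-3} u = i \sqrt{3} u = i u \sqrt{3}$)
$-1599 - Y{\left(-69,\sqrt{-10 + 25} \right)} = -1599 - i \sqrt{-10 + 25} \sqrt{3} = -1599 - i \sqrt{15} \sqrt{3} = -1599 - 3 i \sqrt{5}$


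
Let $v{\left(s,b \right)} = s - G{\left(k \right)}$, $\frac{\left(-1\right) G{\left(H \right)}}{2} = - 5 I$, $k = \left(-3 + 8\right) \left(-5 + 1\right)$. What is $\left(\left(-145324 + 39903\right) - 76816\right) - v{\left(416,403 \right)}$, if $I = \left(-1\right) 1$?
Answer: $-182663$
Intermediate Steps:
$k = -20$ ($k = 5 \left(-4\right) = -20$)
$I = -1$
$G{\left(H \right)} = -10$ ($G{\left(H \right)} = - 2 \left(\left(-5\right) \left(-1\right)\right) = \left(-2\right) 5 = -10$)
$v{\left(s,b \right)} = 10 + s$ ($v{\left(s,b \right)} = s - -10 = s + 10 = 10 + s$)
$\left(\left(-145324 + 39903\right) - 76816\right) - v{\left(416,403 \right)} = \left(\left(-145324 + 39903\right) - 76816\right) - \left(10 + 416\right) = \left(-105421 - 76816\right) - 426 = -182237 - 426 = -182663$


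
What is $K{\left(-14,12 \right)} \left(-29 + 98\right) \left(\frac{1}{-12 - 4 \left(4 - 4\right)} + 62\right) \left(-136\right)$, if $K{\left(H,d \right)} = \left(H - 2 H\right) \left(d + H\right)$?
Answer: $16268728$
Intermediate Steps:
$K{\left(H,d \right)} = - H \left(H + d\right)$
$K{\left(-14,12 \right)} \left(-29 + 98\right) \left(\frac{1}{-12 - 4 \left(4 - 4\right)} + 62\right) \left(-136\right) = \left(-1\right) \left(-14\right) \left(-14 + 12\right) \left(-29 + 98\right) \left(\frac{1}{-12 - 4 \left(4 - 4\right)} + 62\right) \left(-136\right) = \left(-1\right) \left(-14\right) \left(-2\right) 69 \left(\frac{1}{-12 - 0} + 62\right) \left(-136\right) = - 28 \cdot 69 \left(\frac{1}{-12 + 0} + 62\right) \left(-136\right) = - 28 \cdot 69 \left(\frac{1}{-12} + 62\right) \left(-136\right) = - 28 \cdot 69 \left(- \frac{1}{12} + 62\right) \left(-136\right) = - 28 \cdot 69 \cdot \frac{743}{12} \left(-136\right) = \left(-28\right) \frac{17089}{4} \left(-136\right) = \left(-119623\right) \left(-136\right) = 16268728$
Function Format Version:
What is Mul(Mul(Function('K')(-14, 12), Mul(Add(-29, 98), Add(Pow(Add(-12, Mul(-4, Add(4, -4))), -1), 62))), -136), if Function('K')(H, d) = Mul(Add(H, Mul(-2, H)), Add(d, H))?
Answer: 16268728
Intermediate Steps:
Function('K')(H, d) = Mul(-1, H, Add(H, d)) (Function('K')(H, d) = Mul(Mul(-1, H), Add(H, d)) = Mul(-1, H, Add(H, d)))
Mul(Mul(Function('K')(-14, 12), Mul(Add(-29, 98), Add(Pow(Add(-12, Mul(-4, Add(4, -4))), -1), 62))), -136) = Mul(Mul(Mul(-1, -14, Add(-14, 12)), Mul(Add(-29, 98), Add(Pow(Add(-12, Mul(-4, Add(4, -4))), -1), 62))), -136) = Mul(Mul(Mul(-1, -14, -2), Mul(69, Add(Pow(Add(-12, Mul(-4, 0)), -1), 62))), -136) = Mul(Mul(-28, Mul(69, Add(Pow(Add(-12, 0), -1), 62))), -136) = Mul(Mul(-28, Mul(69, Add(Pow(-12, -1), 62))), -136) = Mul(Mul(-28, Mul(69, Add(Rational(-1, 12), 62))), -136) = Mul(Mul(-28, Mul(69, Rational(743, 12))), -136) = Mul(Mul(-28, Rational(17089, 4)), -136) = Mul(-119623, -136) = 16268728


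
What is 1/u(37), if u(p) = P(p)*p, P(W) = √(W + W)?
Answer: √74/2738 ≈ 0.0031418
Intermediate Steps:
P(W) = √2*√W (P(W) = √(2*W) = √2*√W)
u(p) = √2*p^(3/2) (u(p) = (√2*√p)*p = √2*p^(3/2))
1/u(37) = 1/(√2*37^(3/2)) = 1/(√2*(37*√37)) = 1/(37*√74) = √74/2738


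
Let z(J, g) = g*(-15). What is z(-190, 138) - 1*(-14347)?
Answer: 12277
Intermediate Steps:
z(J, g) = -15*g
z(-190, 138) - 1*(-14347) = -15*138 - 1*(-14347) = -2070 + 14347 = 12277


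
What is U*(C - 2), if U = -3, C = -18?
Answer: 60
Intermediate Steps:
U*(C - 2) = -3*(-18 - 2) = -3*(-20) = 60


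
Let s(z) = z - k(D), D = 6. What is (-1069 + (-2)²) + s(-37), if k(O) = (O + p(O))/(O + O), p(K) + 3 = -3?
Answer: -1102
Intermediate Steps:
p(K) = -6 (p(K) = -3 - 3 = -6)
k(O) = (-6 + O)/(2*O) (k(O) = (O - 6)/(O + O) = (-6 + O)/((2*O)) = (-6 + O)*(1/(2*O)) = (-6 + O)/(2*O))
s(z) = z (s(z) = z - (-6 + 6)/(2*6) = z - 0/(2*6) = z - 1*0 = z + 0 = z)
(-1069 + (-2)²) + s(-37) = (-1069 + (-2)²) - 37 = (-1069 + 4) - 37 = -1065 - 37 = -1102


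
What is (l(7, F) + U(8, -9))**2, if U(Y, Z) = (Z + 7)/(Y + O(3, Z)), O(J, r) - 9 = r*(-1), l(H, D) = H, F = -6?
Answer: 8100/169 ≈ 47.929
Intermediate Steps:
O(J, r) = 9 - r (O(J, r) = 9 + r*(-1) = 9 - r)
U(Y, Z) = (7 + Z)/(9 + Y - Z) (U(Y, Z) = (Z + 7)/(Y + (9 - Z)) = (7 + Z)/(9 + Y - Z))
(l(7, F) + U(8, -9))**2 = (7 + (7 - 9)/(9 + 8 - 1*(-9)))**2 = (7 - 2/(9 + 8 + 9))**2 = (7 - 2/26)**2 = (7 + (1/26)*(-2))**2 = (7 - 1/13)**2 = (90/13)**2 = 8100/169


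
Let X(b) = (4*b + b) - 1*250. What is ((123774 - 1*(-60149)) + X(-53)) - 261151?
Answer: -77743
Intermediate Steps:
X(b) = -250 + 5*b (X(b) = 5*b - 250 = -250 + 5*b)
((123774 - 1*(-60149)) + X(-53)) - 261151 = ((123774 - 1*(-60149)) + (-250 + 5*(-53))) - 261151 = ((123774 + 60149) + (-250 - 265)) - 261151 = (183923 - 515) - 261151 = 183408 - 261151 = -77743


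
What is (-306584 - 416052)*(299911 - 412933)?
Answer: 81673765992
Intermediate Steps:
(-306584 - 416052)*(299911 - 412933) = -722636*(-113022) = 81673765992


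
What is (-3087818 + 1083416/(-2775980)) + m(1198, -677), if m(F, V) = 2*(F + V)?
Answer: -2142207380974/693995 ≈ -3.0868e+6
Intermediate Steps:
m(F, V) = 2*F + 2*V
(-3087818 + 1083416/(-2775980)) + m(1198, -677) = (-3087818 + 1083416/(-2775980)) + (2*1198 + 2*(-677)) = (-3087818 + 1083416*(-1/2775980)) + (2396 - 1354) = (-3087818 - 270854/693995) + 1042 = -2142930523764/693995 + 1042 = -2142207380974/693995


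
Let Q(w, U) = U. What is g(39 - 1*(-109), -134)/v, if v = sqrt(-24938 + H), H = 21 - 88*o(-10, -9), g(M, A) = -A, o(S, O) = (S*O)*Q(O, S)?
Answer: 134*sqrt(54283)/54283 ≈ 0.57514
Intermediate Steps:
o(S, O) = O*S**2 (o(S, O) = (S*O)*S = (O*S)*S = O*S**2)
H = 79221 (H = 21 - (-792)*(-10)**2 = 21 - (-792)*100 = 21 - 88*(-900) = 21 + 79200 = 79221)
v = sqrt(54283) (v = sqrt(-24938 + 79221) = sqrt(54283) ≈ 232.99)
g(39 - 1*(-109), -134)/v = (-1*(-134))/(sqrt(54283)) = 134*(sqrt(54283)/54283) = 134*sqrt(54283)/54283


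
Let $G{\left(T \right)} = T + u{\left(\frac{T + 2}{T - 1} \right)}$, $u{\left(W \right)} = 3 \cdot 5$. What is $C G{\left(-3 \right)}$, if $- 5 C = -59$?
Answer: $\frac{708}{5} \approx 141.6$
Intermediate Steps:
$C = \frac{59}{5}$ ($C = \left(- \frac{1}{5}\right) \left(-59\right) = \frac{59}{5} \approx 11.8$)
$u{\left(W \right)} = 15$
$G{\left(T \right)} = 15 + T$ ($G{\left(T \right)} = T + 15 = 15 + T$)
$C G{\left(-3 \right)} = \frac{59 \left(15 - 3\right)}{5} = \frac{59}{5} \cdot 12 = \frac{708}{5}$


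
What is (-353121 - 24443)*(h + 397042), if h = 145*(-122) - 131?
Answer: -143180197644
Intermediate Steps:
h = -17821 (h = -17690 - 131 = -17821)
(-353121 - 24443)*(h + 397042) = (-353121 - 24443)*(-17821 + 397042) = -377564*379221 = -143180197644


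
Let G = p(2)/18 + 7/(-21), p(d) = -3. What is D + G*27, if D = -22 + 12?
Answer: -47/2 ≈ -23.500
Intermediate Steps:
D = -10
G = -½ (G = -3/18 + 7/(-21) = -3*1/18 + 7*(-1/21) = -⅙ - ⅓ = -½ ≈ -0.50000)
D + G*27 = -10 - ½*27 = -10 - 27/2 = -47/2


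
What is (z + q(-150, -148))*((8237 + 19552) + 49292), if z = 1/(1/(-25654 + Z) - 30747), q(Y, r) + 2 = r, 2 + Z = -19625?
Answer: -16097463574836961/1392254908 ≈ -1.1562e+7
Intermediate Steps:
Z = -19627 (Z = -2 - 19625 = -19627)
q(Y, r) = -2 + r
z = -45281/1392254908 (z = 1/(1/(-25654 - 19627) - 30747) = 1/(1/(-45281) - 30747) = 1/(-1/45281 - 30747) = 1/(-1392254908/45281) = -45281/1392254908 ≈ -3.2523e-5)
(z + q(-150, -148))*((8237 + 19552) + 49292) = (-45281/1392254908 + (-2 - 148))*((8237 + 19552) + 49292) = (-45281/1392254908 - 150)*(27789 + 49292) = -208838281481/1392254908*77081 = -16097463574836961/1392254908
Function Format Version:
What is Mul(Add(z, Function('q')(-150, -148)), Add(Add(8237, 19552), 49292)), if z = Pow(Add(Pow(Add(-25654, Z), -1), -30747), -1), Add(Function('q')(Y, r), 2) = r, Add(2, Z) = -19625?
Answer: Rational(-16097463574836961, 1392254908) ≈ -1.1562e+7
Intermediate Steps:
Z = -19627 (Z = Add(-2, -19625) = -19627)
Function('q')(Y, r) = Add(-2, r)
z = Rational(-45281, 1392254908) (z = Pow(Add(Pow(Add(-25654, -19627), -1), -30747), -1) = Pow(Add(Pow(-45281, -1), -30747), -1) = Pow(Add(Rational(-1, 45281), -30747), -1) = Pow(Rational(-1392254908, 45281), -1) = Rational(-45281, 1392254908) ≈ -3.2523e-5)
Mul(Add(z, Function('q')(-150, -148)), Add(Add(8237, 19552), 49292)) = Mul(Add(Rational(-45281, 1392254908), Add(-2, -148)), Add(Add(8237, 19552), 49292)) = Mul(Add(Rational(-45281, 1392254908), -150), Add(27789, 49292)) = Mul(Rational(-208838281481, 1392254908), 77081) = Rational(-16097463574836961, 1392254908)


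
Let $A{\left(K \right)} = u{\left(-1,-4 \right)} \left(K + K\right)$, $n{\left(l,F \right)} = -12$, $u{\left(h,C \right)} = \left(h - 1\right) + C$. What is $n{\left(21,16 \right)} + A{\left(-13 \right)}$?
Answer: $144$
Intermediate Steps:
$u{\left(h,C \right)} = -1 + C + h$ ($u{\left(h,C \right)} = \left(-1 + h\right) + C = -1 + C + h$)
$A{\left(K \right)} = - 12 K$ ($A{\left(K \right)} = \left(-1 - 4 - 1\right) \left(K + K\right) = - 6 \cdot 2 K = - 12 K$)
$n{\left(21,16 \right)} + A{\left(-13 \right)} = -12 - -156 = -12 + 156 = 144$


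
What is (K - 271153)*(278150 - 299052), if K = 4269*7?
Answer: 5043025540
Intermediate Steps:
K = 29883
(K - 271153)*(278150 - 299052) = (29883 - 271153)*(278150 - 299052) = -241270*(-20902) = 5043025540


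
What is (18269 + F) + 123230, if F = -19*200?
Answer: 137699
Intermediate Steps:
F = -3800
(18269 + F) + 123230 = (18269 - 3800) + 123230 = 14469 + 123230 = 137699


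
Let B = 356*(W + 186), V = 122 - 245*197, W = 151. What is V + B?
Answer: 71829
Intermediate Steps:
V = -48143 (V = 122 - 48265 = -48143)
B = 119972 (B = 356*(151 + 186) = 356*337 = 119972)
V + B = -48143 + 119972 = 71829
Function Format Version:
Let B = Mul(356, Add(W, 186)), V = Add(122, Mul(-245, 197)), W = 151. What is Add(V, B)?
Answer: 71829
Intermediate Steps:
V = -48143 (V = Add(122, -48265) = -48143)
B = 119972 (B = Mul(356, Add(151, 186)) = Mul(356, 337) = 119972)
Add(V, B) = Add(-48143, 119972) = 71829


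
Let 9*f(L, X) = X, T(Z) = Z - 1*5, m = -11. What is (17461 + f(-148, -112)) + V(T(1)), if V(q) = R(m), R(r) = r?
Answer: 156938/9 ≈ 17438.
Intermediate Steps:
T(Z) = -5 + Z (T(Z) = Z - 5 = -5 + Z)
V(q) = -11
f(L, X) = X/9
(17461 + f(-148, -112)) + V(T(1)) = (17461 + (⅑)*(-112)) - 11 = (17461 - 112/9) - 11 = 157037/9 - 11 = 156938/9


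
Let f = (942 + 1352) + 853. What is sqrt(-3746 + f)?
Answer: I*sqrt(599) ≈ 24.474*I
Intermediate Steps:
f = 3147 (f = 2294 + 853 = 3147)
sqrt(-3746 + f) = sqrt(-3746 + 3147) = sqrt(-599) = I*sqrt(599)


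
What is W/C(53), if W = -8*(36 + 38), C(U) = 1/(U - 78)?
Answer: 14800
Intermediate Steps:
C(U) = 1/(-78 + U)
W = -592 (W = -8*74 = -592)
W/C(53) = -592/(1/(-78 + 53)) = -592/(1/(-25)) = -592/(-1/25) = -592*(-25) = 14800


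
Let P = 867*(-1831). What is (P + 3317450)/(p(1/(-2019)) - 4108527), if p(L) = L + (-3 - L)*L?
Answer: -7051994468253/16747839226210 ≈ -0.42107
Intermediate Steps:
P = -1587477
p(L) = L + L*(-3 - L)
(P + 3317450)/(p(1/(-2019)) - 4108527) = (-1587477 + 3317450)/(-1*(2 + 1/(-2019))/(-2019) - 4108527) = 1729973/(-1*(-1/2019)*(2 - 1/2019) - 4108527) = 1729973/(-1*(-1/2019)*4037/2019 - 4108527) = 1729973/(4037/4076361 - 4108527) = 1729973/(-16747839226210/4076361) = 1729973*(-4076361/16747839226210) = -7051994468253/16747839226210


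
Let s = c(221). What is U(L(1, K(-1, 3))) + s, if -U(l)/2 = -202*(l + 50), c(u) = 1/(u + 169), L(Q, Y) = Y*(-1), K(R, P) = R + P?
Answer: 7562881/390 ≈ 19392.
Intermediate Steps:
K(R, P) = P + R
L(Q, Y) = -Y
c(u) = 1/(169 + u)
s = 1/390 (s = 1/(169 + 221) = 1/390 ≈ 0.0025641)
U(l) = 20200 + 404*l (U(l) = -(-404)*(l + 50) = -(-404)*(50 + l) = -2*(-10100 - 202*l) = 20200 + 404*l)
U(L(1, K(-1, 3))) + s = (20200 + 404*(-(3 - 1))) + 1/390 = (20200 + 404*(-1*2)) + 1/390 = (20200 + 404*(-2)) + 1/390 = (20200 - 808) + 1/390 = 19392 + 1/390 = 7562881/390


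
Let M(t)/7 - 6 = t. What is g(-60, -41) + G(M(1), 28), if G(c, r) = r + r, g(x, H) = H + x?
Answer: -45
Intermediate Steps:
M(t) = 42 + 7*t
G(c, r) = 2*r
g(-60, -41) + G(M(1), 28) = (-41 - 60) + 2*28 = -101 + 56 = -45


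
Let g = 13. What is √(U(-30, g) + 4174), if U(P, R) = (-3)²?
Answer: √4183 ≈ 64.676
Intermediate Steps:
U(P, R) = 9
√(U(-30, g) + 4174) = √(9 + 4174) = √4183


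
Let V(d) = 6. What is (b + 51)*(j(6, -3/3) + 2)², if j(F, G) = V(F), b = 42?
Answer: 5952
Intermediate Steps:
j(F, G) = 6
(b + 51)*(j(6, -3/3) + 2)² = (42 + 51)*(6 + 2)² = 93*8² = 93*64 = 5952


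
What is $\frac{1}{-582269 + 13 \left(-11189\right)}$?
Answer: $- \frac{1}{727726} \approx -1.3741 \cdot 10^{-6}$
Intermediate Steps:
$\frac{1}{-582269 + 13 \left(-11189\right)} = \frac{1}{-582269 - 145457} = \frac{1}{-727726} = - \frac{1}{727726}$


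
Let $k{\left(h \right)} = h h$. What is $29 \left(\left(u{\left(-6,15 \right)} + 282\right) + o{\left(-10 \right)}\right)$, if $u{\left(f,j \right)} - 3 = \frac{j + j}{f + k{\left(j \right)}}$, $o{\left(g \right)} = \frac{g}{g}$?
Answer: $\frac{605752}{73} \approx 8298.0$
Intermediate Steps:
$k{\left(h \right)} = h^{2}$
$o{\left(g \right)} = 1$
$u{\left(f,j \right)} = 3 + \frac{2 j}{f + j^{2}}$ ($u{\left(f,j \right)} = 3 + \frac{j + j}{f + j^{2}} = 3 + \frac{2 j}{f + j^{2}}$)
$29 \left(\left(u{\left(-6,15 \right)} + 282\right) + o{\left(-10 \right)}\right) = 29 \left(\left(\frac{2 \cdot 15 + 3 \left(-6\right) + 3 \cdot 15^{2}}{-6 + 15^{2}} + 282\right) + 1\right) = 29 \left(\left(\frac{30 - 18 + 3 \cdot 225}{-6 + 225} + 282\right) + 1\right) = 29 \left(\left(\frac{30 - 18 + 675}{219} + 282\right) + 1\right) = 29 \left(\left(\frac{1}{219} \cdot 687 + 282\right) + 1\right) = 29 \left(\left(\frac{229}{73} + 282\right) + 1\right) = 29 \left(\frac{20815}{73} + 1\right) = 29 \cdot \frac{20888}{73} = \frac{605752}{73}$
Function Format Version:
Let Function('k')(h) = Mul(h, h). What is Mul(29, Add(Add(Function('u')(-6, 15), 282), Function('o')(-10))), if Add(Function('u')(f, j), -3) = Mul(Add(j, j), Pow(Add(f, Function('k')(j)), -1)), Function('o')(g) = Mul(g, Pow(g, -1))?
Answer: Rational(605752, 73) ≈ 8298.0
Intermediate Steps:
Function('k')(h) = Pow(h, 2)
Function('o')(g) = 1
Function('u')(f, j) = Add(3, Mul(2, j, Pow(Add(f, Pow(j, 2)), -1))) (Function('u')(f, j) = Add(3, Mul(Add(j, j), Pow(Add(f, Pow(j, 2)), -1))) = Add(3, Mul(Mul(2, j), Pow(Add(f, Pow(j, 2)), -1))) = Add(3, Mul(2, j, Pow(Add(f, Pow(j, 2)), -1))))
Mul(29, Add(Add(Function('u')(-6, 15), 282), Function('o')(-10))) = Mul(29, Add(Add(Mul(Pow(Add(-6, Pow(15, 2)), -1), Add(Mul(2, 15), Mul(3, -6), Mul(3, Pow(15, 2)))), 282), 1)) = Mul(29, Add(Add(Mul(Pow(Add(-6, 225), -1), Add(30, -18, Mul(3, 225))), 282), 1)) = Mul(29, Add(Add(Mul(Pow(219, -1), Add(30, -18, 675)), 282), 1)) = Mul(29, Add(Add(Mul(Rational(1, 219), 687), 282), 1)) = Mul(29, Add(Add(Rational(229, 73), 282), 1)) = Mul(29, Add(Rational(20815, 73), 1)) = Mul(29, Rational(20888, 73)) = Rational(605752, 73)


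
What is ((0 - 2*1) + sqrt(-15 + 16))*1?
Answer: -1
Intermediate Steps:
((0 - 2*1) + sqrt(-15 + 16))*1 = ((0 - 2) + sqrt(1))*1 = (-2 + 1)*1 = -1*1 = -1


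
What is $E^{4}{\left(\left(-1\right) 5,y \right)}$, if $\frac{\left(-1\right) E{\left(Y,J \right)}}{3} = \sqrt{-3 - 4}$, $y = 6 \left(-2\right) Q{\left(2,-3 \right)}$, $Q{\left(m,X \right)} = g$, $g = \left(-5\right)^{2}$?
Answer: $3969$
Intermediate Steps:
$g = 25$
$Q{\left(m,X \right)} = 25$
$y = -300$ ($y = 6 \left(-2\right) 25 = \left(-12\right) 25 = -300$)
$E{\left(Y,J \right)} = - 3 i \sqrt{7}$ ($E{\left(Y,J \right)} = - 3 \sqrt{-3 - 4} = - 3 \sqrt{-7} = - 3 i \sqrt{7}$)
$E^{4}{\left(\left(-1\right) 5,y \right)} = \left(- 3 i \sqrt{7}\right)^{4} = 3969$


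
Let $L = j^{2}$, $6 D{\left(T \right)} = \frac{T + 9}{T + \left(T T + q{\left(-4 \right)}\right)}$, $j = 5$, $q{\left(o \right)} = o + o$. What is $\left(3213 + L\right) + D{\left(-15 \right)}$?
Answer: $\frac{654075}{202} \approx 3238.0$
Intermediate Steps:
$q{\left(o \right)} = 2 o$
$D{\left(T \right)} = \frac{9 + T}{6 \left(-8 + T + T^{2}\right)}$ ($D{\left(T \right)} = \frac{\left(T + 9\right) \frac{1}{T + \left(T T + 2 \left(-4\right)\right)}}{6} = \frac{\left(9 + T\right) \frac{1}{T + \left(T^{2} - 8\right)}}{6} = \frac{\left(9 + T\right) \frac{1}{T + \left(-8 + T^{2}\right)}}{6} = \frac{\left(9 + T\right) \frac{1}{-8 + T + T^{2}}}{6} = \frac{\frac{1}{-8 + T + T^{2}} \left(9 + T\right)}{6} = \frac{9 + T}{6 \left(-8 + T + T^{2}\right)}$)
$L = 25$ ($L = 5^{2} = 25$)
$\left(3213 + L\right) + D{\left(-15 \right)} = \left(3213 + 25\right) + \frac{9 - 15}{6 \left(-8 - 15 + \left(-15\right)^{2}\right)} = 3238 + \frac{1}{6} \frac{1}{-8 - 15 + 225} \left(-6\right) = 3238 + \frac{1}{6} \cdot \frac{1}{202} \left(-6\right) = 3238 - \frac{1}{202} = \frac{654075}{202}$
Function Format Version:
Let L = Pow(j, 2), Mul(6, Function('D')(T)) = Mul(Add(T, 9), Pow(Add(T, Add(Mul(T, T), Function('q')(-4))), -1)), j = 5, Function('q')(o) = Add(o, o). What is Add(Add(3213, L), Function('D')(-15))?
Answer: Rational(654075, 202) ≈ 3238.0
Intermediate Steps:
Function('q')(o) = Mul(2, o)
Function('D')(T) = Mul(Rational(1, 6), Pow(Add(-8, T, Pow(T, 2)), -1), Add(9, T)) (Function('D')(T) = Mul(Rational(1, 6), Mul(Add(T, 9), Pow(Add(T, Add(Mul(T, T), Mul(2, -4))), -1))) = Mul(Rational(1, 6), Mul(Add(9, T), Pow(Add(T, Add(Pow(T, 2), -8)), -1))) = Mul(Rational(1, 6), Mul(Add(9, T), Pow(Add(T, Add(-8, Pow(T, 2))), -1))) = Mul(Rational(1, 6), Mul(Add(9, T), Pow(Add(-8, T, Pow(T, 2)), -1))) = Mul(Rational(1, 6), Mul(Pow(Add(-8, T, Pow(T, 2)), -1), Add(9, T))) = Mul(Rational(1, 6), Pow(Add(-8, T, Pow(T, 2)), -1), Add(9, T)))
L = 25 (L = Pow(5, 2) = 25)
Add(Add(3213, L), Function('D')(-15)) = Add(Add(3213, 25), Mul(Rational(1, 6), Pow(Add(-8, -15, Pow(-15, 2)), -1), Add(9, -15))) = Add(3238, Mul(Rational(1, 6), Pow(Add(-8, -15, 225), -1), -6)) = Add(3238, Mul(Rational(1, 6), Pow(202, -1), -6)) = Add(3238, Mul(Rational(1, 6), Rational(1, 202), -6)) = Add(3238, Rational(-1, 202)) = Rational(654075, 202)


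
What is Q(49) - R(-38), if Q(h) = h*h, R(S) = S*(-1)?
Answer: 2363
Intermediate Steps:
R(S) = -S
Q(h) = h²
Q(49) - R(-38) = 49² - (-1)*(-38) = 2401 - 1*38 = 2401 - 38 = 2363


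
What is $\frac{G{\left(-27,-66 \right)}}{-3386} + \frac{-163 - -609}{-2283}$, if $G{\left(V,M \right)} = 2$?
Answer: $- \frac{757361}{3865119} \approx -0.19595$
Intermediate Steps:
$\frac{G{\left(-27,-66 \right)}}{-3386} + \frac{-163 - -609}{-2283} = \frac{2}{-3386} + \frac{-163 - -609}{-2283} = 2 \left(- \frac{1}{3386}\right) + \left(-163 + 609\right) \left(- \frac{1}{2283}\right) = - \frac{1}{1693} + 446 \left(- \frac{1}{2283}\right) = - \frac{1}{1693} - \frac{446}{2283} = - \frac{757361}{3865119}$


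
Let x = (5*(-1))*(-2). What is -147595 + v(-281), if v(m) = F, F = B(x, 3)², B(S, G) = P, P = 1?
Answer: -147594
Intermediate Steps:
x = 10 (x = -5*(-2) = 10)
B(S, G) = 1
F = 1 (F = 1² = 1)
v(m) = 1
-147595 + v(-281) = -147595 + 1 = -147594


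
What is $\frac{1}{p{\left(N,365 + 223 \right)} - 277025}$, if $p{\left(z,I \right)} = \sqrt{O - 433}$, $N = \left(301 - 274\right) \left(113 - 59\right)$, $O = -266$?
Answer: $- \frac{277025}{76742851324} - \frac{i \sqrt{699}}{76742851324} \approx -3.6098 \cdot 10^{-6} - 3.4451 \cdot 10^{-10} i$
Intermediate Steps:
$N = 1458$ ($N = 27 \cdot 54 = 1458$)
$p{\left(z,I \right)} = i \sqrt{699}$ ($p{\left(z,I \right)} = \sqrt{-266 - 433} = \sqrt{-699} = i \sqrt{699}$)
$\frac{1}{p{\left(N,365 + 223 \right)} - 277025} = \frac{1}{i \sqrt{699} - 277025} = \frac{1}{-277025 + i \sqrt{699}}$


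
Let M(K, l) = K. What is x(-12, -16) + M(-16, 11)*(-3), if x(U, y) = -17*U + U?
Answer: 240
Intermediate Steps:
x(U, y) = -16*U
x(-12, -16) + M(-16, 11)*(-3) = -16*(-12) - 16*(-3) = 192 + 48 = 240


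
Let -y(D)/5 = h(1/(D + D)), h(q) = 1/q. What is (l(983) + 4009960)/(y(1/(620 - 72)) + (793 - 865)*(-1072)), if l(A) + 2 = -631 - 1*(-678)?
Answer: 1098741370/21148411 ≈ 51.954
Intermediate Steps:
l(A) = 45 (l(A) = -2 + (-631 - 1*(-678)) = -2 + (-631 + 678) = -2 + 47 = 45)
h(q) = 1/q
y(D) = -10*D
(l(983) + 4009960)/(y(1/(620 - 72)) + (793 - 865)*(-1072)) = (45 + 4009960)/(-10/(620 - 72) + (793 - 865)*(-1072)) = 4010005/(-10/548 - 72*(-1072)) = 4010005/(-10*1/548 + 77184) = 4010005/(-5/274 + 77184) = 4010005/(21148411/274) = 4010005*(274/21148411) = 1098741370/21148411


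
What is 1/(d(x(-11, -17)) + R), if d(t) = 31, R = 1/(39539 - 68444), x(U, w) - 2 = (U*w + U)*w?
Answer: 28905/896054 ≈ 0.032258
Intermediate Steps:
x(U, w) = 2 + w*(U + U*w) (x(U, w) = 2 + (U*w + U)*w = 2 + (U + U*w)*w = 2 + w*(U + U*w))
R = -1/28905 (R = 1/(-28905) = -1/28905 ≈ -3.4596e-5)
1/(d(x(-11, -17)) + R) = 1/(31 - 1/28905) = 1/(896054/28905) = 28905/896054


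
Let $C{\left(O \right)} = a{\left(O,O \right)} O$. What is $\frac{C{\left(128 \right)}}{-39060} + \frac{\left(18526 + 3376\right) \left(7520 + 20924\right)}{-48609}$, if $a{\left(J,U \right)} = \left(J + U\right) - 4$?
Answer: $- \frac{96568197592}{7534395} \approx -12817.0$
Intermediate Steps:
$a{\left(J,U \right)} = -4 + J + U$
$C{\left(O \right)} = O \left(-4 + 2 O\right)$ ($C{\left(O \right)} = \left(-4 + O + O\right) O = \left(-4 + 2 O\right) O = O \left(-4 + 2 O\right)$)
$\frac{C{\left(128 \right)}}{-39060} + \frac{\left(18526 + 3376\right) \left(7520 + 20924\right)}{-48609} = \frac{2 \cdot 128 \left(-2 + 128\right)}{-39060} + \frac{\left(18526 + 3376\right) \left(7520 + 20924\right)}{-48609} = 2 \cdot 128 \cdot 126 \left(- \frac{1}{39060}\right) + 21902 \cdot 28444 \left(- \frac{1}{48609}\right) = 32256 \left(- \frac{1}{39060}\right) + 622980488 \left(- \frac{1}{48609}\right) = - \frac{128}{155} - \frac{622980488}{48609} = - \frac{96568197592}{7534395}$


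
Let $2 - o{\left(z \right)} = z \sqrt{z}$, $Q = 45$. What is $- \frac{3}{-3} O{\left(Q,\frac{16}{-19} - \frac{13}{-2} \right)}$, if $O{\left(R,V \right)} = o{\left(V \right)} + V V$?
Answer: $\frac{49113}{1444} - \frac{215 \sqrt{8170}}{1444} \approx 20.554$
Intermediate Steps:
$o{\left(z \right)} = 2 - z^{\frac{3}{2}}$ ($o{\left(z \right)} = 2 - z \sqrt{z} = 2 - z^{\frac{3}{2}}$)
$O{\left(R,V \right)} = 2 + V^{2} - V^{\frac{3}{2}}$ ($O{\left(R,V \right)} = \left(2 - V^{\frac{3}{2}}\right) + V V = \left(2 - V^{\frac{3}{2}}\right) + V^{2} = 2 + V^{2} - V^{\frac{3}{2}}$)
$- \frac{3}{-3} O{\left(Q,\frac{16}{-19} - \frac{13}{-2} \right)} = - \frac{3}{-3} \left(2 + \left(\frac{16}{-19} - \frac{13}{-2}\right)^{2} - \left(\frac{16}{-19} - \frac{13}{-2}\right)^{\frac{3}{2}}\right) = \left(-3\right) \left(- \frac{1}{3}\right) \left(2 + \left(16 \left(- \frac{1}{19}\right) - - \frac{13}{2}\right)^{2} - \left(16 \left(- \frac{1}{19}\right) - - \frac{13}{2}\right)^{\frac{3}{2}}\right) = 1 \left(2 + \left(- \frac{16}{19} + \frac{13}{2}\right)^{2} - \left(- \frac{16}{19} + \frac{13}{2}\right)^{\frac{3}{2}}\right) = 1 \left(2 + \left(\frac{215}{38}\right)^{2} - \left(\frac{215}{38}\right)^{\frac{3}{2}}\right) = 1 \left(2 + \frac{46225}{1444} - \frac{215 \sqrt{8170}}{1444}\right) = 1 \left(\frac{49113}{1444} - \frac{215 \sqrt{8170}}{1444}\right) = \frac{49113}{1444} - \frac{215 \sqrt{8170}}{1444}$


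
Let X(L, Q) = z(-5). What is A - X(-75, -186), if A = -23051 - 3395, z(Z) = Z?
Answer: -26441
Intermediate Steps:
X(L, Q) = -5
A = -26446
A - X(-75, -186) = -26446 - 1*(-5) = -26446 + 5 = -26441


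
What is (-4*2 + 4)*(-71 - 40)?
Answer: 444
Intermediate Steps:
(-4*2 + 4)*(-71 - 40) = (-8 + 4)*(-111) = -4*(-111) = 444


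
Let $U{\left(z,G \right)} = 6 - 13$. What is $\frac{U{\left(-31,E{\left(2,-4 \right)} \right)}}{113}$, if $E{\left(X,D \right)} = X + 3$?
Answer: $- \frac{7}{113} \approx -0.061947$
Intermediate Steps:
$E{\left(X,D \right)} = 3 + X$
$U{\left(z,G \right)} = -7$ ($U{\left(z,G \right)} = 6 - 13 = -7$)
$\frac{U{\left(-31,E{\left(2,-4 \right)} \right)}}{113} = - \frac{7}{113}$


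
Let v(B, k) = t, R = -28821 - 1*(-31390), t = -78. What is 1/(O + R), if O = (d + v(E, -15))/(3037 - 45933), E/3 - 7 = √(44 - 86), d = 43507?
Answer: 42896/110156395 ≈ 0.00038941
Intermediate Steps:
R = 2569 (R = -28821 + 31390 = 2569)
E = 21 + 3*I*√42 (E = 21 + 3*√(44 - 86) = 21 + 3*√(-42) = 21 + 3*(I*√42) = 21 + 3*I*√42 ≈ 21.0 + 19.442*I)
v(B, k) = -78
O = -43429/42896 (O = (43507 - 78)/(3037 - 45933) = 43429/(-42896) = 43429*(-1/42896) = -43429/42896 ≈ -1.0124)
1/(O + R) = 1/(-43429/42896 + 2569) = 1/(110156395/42896) = 42896/110156395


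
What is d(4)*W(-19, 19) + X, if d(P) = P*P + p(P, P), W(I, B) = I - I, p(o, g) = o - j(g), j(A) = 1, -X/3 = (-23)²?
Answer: -1587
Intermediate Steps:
X = -1587 (X = -3*(-23)² = -3*529 = -1587)
p(o, g) = -1 + o (p(o, g) = o - 1*1 = o - 1 = -1 + o)
W(I, B) = 0
d(P) = -1 + P + P² (d(P) = P*P + (-1 + P) = P² + (-1 + P) = -1 + P + P²)
d(4)*W(-19, 19) + X = (-1 + 4 + 4²)*0 - 1587 = (-1 + 4 + 16)*0 - 1587 = 19*0 - 1587 = 0 - 1587 = -1587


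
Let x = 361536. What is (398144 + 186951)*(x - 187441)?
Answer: 101862114025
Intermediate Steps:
(398144 + 186951)*(x - 187441) = (398144 + 186951)*(361536 - 187441) = 585095*174095 = 101862114025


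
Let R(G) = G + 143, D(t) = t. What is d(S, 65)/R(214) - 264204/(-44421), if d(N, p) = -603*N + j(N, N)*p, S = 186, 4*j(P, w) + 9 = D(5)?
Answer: -95896805/310947 ≈ -308.40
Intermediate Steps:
j(P, w) = -1 (j(P, w) = -9/4 + (¼)*5 = -9/4 + 5/4 = -1)
R(G) = 143 + G
d(N, p) = -p - 603*N (d(N, p) = -603*N - p = -p - 603*N)
d(S, 65)/R(214) - 264204/(-44421) = (-1*65 - 603*186)/(143 + 214) - 264204/(-44421) = (-65 - 112158)/357 - 264204*(-1/44421) = -112223*1/357 + 88068/14807 = -112223/357 + 88068/14807 = -95896805/310947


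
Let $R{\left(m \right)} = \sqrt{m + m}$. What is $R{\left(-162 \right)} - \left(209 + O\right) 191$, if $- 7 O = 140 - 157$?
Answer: $- \frac{282680}{7} + 18 i \approx -40383.0 + 18.0 i$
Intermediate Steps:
$O = \frac{17}{7}$ ($O = - \frac{140 - 157}{7} = \left(- \frac{1}{7}\right) \left(-17\right) = \frac{17}{7} \approx 2.4286$)
$R{\left(m \right)} = \sqrt{2} \sqrt{m}$ ($R{\left(m \right)} = \sqrt{2 m} = \sqrt{2} \sqrt{m}$)
$R{\left(-162 \right)} - \left(209 + O\right) 191 = \sqrt{2} \sqrt{-162} - \left(209 + \frac{17}{7}\right) 191 = \sqrt{2} \cdot 9 i \sqrt{2} - \frac{1480}{7} \cdot 191 = 18 i - \frac{282680}{7} = - \frac{282680}{7} + 18 i$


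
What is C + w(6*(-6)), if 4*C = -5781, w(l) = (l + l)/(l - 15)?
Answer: -98181/68 ≈ -1443.8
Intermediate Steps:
w(l) = 2*l/(-15 + l) (w(l) = (2*l)/(-15 + l) = 2*l/(-15 + l))
C = -5781/4 (C = (1/4)*(-5781) = -5781/4 ≈ -1445.3)
C + w(6*(-6)) = -5781/4 + 2*(6*(-6))/(-15 + 6*(-6)) = -5781/4 + 2*(-36)/(-15 - 36) = -5781/4 + 2*(-36)/(-51) = -5781/4 + 2*(-36)*(-1/51) = -5781/4 + 24/17 = -98181/68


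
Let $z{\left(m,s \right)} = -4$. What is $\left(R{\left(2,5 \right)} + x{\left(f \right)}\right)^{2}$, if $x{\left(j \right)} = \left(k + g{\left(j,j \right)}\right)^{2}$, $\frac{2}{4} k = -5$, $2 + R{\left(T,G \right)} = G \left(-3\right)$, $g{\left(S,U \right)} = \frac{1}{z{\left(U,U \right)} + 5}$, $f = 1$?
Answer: $4096$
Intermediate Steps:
$g{\left(S,U \right)} = 1$ ($g{\left(S,U \right)} = \frac{1}{-4 + 5} = 1^{-1} = 1$)
$R{\left(T,G \right)} = -2 - 3 G$ ($R{\left(T,G \right)} = -2 + G \left(-3\right) = -2 - 3 G$)
$k = -10$ ($k = 2 \left(-5\right) = -10$)
$x{\left(j \right)} = 81$ ($x{\left(j \right)} = \left(-10 + 1\right)^{2} = \left(-9\right)^{2} = 81$)
$\left(R{\left(2,5 \right)} + x{\left(f \right)}\right)^{2} = \left(\left(-2 - 15\right) + 81\right)^{2} = \left(-17 + 81\right)^{2} = 64^{2} = 4096$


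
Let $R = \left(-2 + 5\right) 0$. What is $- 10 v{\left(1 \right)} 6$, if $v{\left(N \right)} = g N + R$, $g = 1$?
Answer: $-60$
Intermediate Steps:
$R = 0$ ($R = 3 \cdot 0 = 0$)
$v{\left(N \right)} = N$ ($v{\left(N \right)} = 1 N + 0 = N + 0 = N$)
$- 10 v{\left(1 \right)} 6 = \left(-10\right) 1 \cdot 6 = \left(-10\right) 6 = -60$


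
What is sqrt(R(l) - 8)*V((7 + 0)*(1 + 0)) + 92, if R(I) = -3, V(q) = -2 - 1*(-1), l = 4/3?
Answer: 92 - I*sqrt(11) ≈ 92.0 - 3.3166*I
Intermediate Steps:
l = 4/3 (l = 4*(1/3) = 4/3 ≈ 1.3333)
V(q) = -1 (V(q) = -2 + 1 = -1)
sqrt(R(l) - 8)*V((7 + 0)*(1 + 0)) + 92 = sqrt(-3 - 8)*(-1) + 92 = sqrt(-11)*(-1) + 92 = (I*sqrt(11))*(-1) + 92 = -I*sqrt(11) + 92 = 92 - I*sqrt(11)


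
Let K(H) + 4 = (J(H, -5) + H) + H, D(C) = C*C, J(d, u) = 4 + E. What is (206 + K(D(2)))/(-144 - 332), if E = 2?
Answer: -54/119 ≈ -0.45378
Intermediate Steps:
J(d, u) = 6 (J(d, u) = 4 + 2 = 6)
D(C) = C**2
K(H) = 2 + 2*H (K(H) = -4 + ((6 + H) + H) = -4 + (6 + 2*H) = 2 + 2*H)
(206 + K(D(2)))/(-144 - 332) = (206 + (2 + 2*2**2))/(-144 - 332) = (206 + (2 + 2*4))/(-476) = (206 + (2 + 8))*(-1/476) = (206 + 10)*(-1/476) = 216*(-1/476) = -54/119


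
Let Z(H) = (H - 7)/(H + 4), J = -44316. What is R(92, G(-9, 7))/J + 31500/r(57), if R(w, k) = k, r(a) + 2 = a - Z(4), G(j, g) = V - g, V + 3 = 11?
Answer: 11167631557/19631988 ≈ 568.85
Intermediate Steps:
V = 8 (V = -3 + 11 = 8)
G(j, g) = 8 - g
Z(H) = (-7 + H)/(4 + H)
r(a) = -13/8 + a (r(a) = -2 + (a - (-7 + 4)/(4 + 4)) = -2 + (a - (-3)/8) = -2 + (a - 1*(-3/8)) = -2 + (a + 3/8) = -2 + (3/8 + a) = -13/8 + a)
R(92, G(-9, 7))/J + 31500/r(57) = (8 - 1*7)/(-44316) + 31500/(-13/8 + 57) = (8 - 7)*(-1/44316) + 31500/(443/8) = 1*(-1/44316) + 31500*(8/443) = -1/44316 + 252000/443 = 11167631557/19631988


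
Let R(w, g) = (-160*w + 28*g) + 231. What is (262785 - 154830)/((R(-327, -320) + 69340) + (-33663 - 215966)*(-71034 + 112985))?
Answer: -107955/10472073248 ≈ -1.0309e-5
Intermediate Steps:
R(w, g) = 231 - 160*w + 28*g
(262785 - 154830)/((R(-327, -320) + 69340) + (-33663 - 215966)*(-71034 + 112985)) = (262785 - 154830)/(((231 - 160*(-327) + 28*(-320)) + 69340) + (-33663 - 215966)*(-71034 + 112985)) = 107955/(((231 + 52320 - 8960) + 69340) - 249629*41951) = 107955/((43591 + 69340) - 10472186179) = 107955/(112931 - 10472186179) = 107955/(-10472073248) = 107955*(-1/10472073248) = -107955/10472073248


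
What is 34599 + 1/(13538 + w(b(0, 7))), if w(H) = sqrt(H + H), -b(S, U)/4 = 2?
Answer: 3170608426039/91638730 - I/45819365 ≈ 34599.0 - 2.1825e-8*I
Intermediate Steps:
b(S, U) = -8 (b(S, U) = -4*2 = -8)
w(H) = sqrt(2)*sqrt(H) (w(H) = sqrt(2*H) = sqrt(2)*sqrt(H))
34599 + 1/(13538 + w(b(0, 7))) = 34599 + 1/(13538 + sqrt(2)*sqrt(-8)) = 34599 + 1/(13538 + sqrt(2)*(2*I*sqrt(2))) = 34599 + 1/(13538 + 4*I) = 34599 + (13538 - 4*I)/183277460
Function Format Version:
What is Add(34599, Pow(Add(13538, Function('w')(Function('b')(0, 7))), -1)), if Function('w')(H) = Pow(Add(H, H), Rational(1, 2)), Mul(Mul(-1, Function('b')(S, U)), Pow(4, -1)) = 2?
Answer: Add(Rational(3170608426039, 91638730), Mul(Rational(-1, 45819365), I)) ≈ Add(34599., Mul(-2.1825e-8, I))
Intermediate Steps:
Function('b')(S, U) = -8 (Function('b')(S, U) = Mul(-4, 2) = -8)
Function('w')(H) = Mul(Pow(2, Rational(1, 2)), Pow(H, Rational(1, 2))) (Function('w')(H) = Pow(Mul(2, H), Rational(1, 2)) = Mul(Pow(2, Rational(1, 2)), Pow(H, Rational(1, 2))))
Add(34599, Pow(Add(13538, Function('w')(Function('b')(0, 7))), -1)) = Add(34599, Pow(Add(13538, Mul(Pow(2, Rational(1, 2)), Pow(-8, Rational(1, 2)))), -1)) = Add(34599, Pow(Add(13538, Mul(Pow(2, Rational(1, 2)), Mul(2, I, Pow(2, Rational(1, 2))))), -1)) = Add(34599, Pow(Add(13538, Mul(4, I)), -1)) = Add(34599, Mul(Rational(1, 183277460), Add(13538, Mul(-4, I))))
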